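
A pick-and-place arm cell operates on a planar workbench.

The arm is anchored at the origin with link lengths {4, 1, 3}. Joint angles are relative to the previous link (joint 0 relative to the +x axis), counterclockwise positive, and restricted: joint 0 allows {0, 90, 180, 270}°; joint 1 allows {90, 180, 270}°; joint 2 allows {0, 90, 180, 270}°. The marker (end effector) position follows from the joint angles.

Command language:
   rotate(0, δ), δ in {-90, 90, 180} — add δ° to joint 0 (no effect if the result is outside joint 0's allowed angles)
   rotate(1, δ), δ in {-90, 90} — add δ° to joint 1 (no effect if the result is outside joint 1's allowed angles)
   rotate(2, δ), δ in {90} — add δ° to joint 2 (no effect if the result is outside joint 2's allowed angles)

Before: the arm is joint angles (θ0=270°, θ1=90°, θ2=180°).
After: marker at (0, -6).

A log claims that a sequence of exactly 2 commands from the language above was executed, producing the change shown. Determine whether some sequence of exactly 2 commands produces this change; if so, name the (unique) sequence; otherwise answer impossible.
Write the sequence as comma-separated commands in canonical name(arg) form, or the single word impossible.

key: order matters: swapping rotate(1, -90) and rotate(1, 90) lands elsewhere
initial: joint angles (θ0=270°, θ1=90°, θ2=180°)
step 1 (rotate(1, -90)): joint angles (θ0=270°, θ1=90°, θ2=180°)
step 2 (rotate(1, 90)): joint angles (θ0=270°, θ1=180°, θ2=180°)
uniquely the one of 36 2-step routes that fits.

rotate(1, -90), rotate(1, 90)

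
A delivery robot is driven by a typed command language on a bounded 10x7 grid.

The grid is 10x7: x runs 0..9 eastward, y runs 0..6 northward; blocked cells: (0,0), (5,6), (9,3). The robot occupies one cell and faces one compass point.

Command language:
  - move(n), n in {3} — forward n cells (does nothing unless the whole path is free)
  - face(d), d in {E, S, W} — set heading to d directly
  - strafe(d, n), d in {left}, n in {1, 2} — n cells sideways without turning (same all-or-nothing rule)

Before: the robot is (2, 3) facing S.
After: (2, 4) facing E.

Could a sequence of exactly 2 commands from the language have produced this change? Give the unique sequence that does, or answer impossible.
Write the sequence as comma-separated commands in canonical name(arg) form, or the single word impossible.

face(E), strafe(left, 1)

key: order matters: swapping face(E) and strafe(left, 1) lands elsewhere
initial: (2, 3) facing S
1. face(E) → (2, 3) facing E
2. strafe(left, 1) → (2, 4) facing E
all 36 alternatives checked — unique.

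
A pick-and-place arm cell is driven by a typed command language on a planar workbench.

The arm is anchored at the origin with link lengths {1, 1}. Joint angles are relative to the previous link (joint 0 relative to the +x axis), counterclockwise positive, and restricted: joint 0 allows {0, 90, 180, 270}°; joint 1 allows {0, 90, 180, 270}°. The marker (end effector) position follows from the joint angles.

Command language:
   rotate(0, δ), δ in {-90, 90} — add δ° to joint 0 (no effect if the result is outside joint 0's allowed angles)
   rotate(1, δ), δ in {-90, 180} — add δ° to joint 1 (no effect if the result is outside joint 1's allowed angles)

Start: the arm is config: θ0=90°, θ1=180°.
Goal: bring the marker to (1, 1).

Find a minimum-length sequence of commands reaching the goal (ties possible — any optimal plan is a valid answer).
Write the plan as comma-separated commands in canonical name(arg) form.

rotate(1, 180), rotate(1, -90)

initial: config: θ0=90°, θ1=180°
[1] after rotate(1, 180): config: θ0=90°, θ1=0°
[2] after rotate(1, -90): config: θ0=90°, θ1=270°
minimal: 2 command(s), checked below 2.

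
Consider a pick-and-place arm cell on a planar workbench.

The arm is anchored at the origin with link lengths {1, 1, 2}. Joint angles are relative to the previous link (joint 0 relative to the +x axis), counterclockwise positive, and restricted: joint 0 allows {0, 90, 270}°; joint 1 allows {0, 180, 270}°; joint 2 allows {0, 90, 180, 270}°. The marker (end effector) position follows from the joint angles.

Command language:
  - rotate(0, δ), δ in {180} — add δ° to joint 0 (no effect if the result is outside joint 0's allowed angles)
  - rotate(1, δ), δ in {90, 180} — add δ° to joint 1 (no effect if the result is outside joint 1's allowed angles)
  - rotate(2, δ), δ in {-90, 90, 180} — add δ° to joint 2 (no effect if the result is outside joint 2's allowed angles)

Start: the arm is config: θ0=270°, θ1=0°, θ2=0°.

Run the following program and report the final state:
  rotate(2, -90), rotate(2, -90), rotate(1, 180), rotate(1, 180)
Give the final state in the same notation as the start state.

config: θ0=270°, θ1=0°, θ2=180°

t0: config: θ0=270°, θ1=0°, θ2=0°
1. rotate(2, -90) → config: θ0=270°, θ1=0°, θ2=270°
2. rotate(2, -90) → config: θ0=270°, θ1=0°, θ2=180°
3. rotate(1, 180) → config: θ0=270°, θ1=180°, θ2=180°
4. rotate(1, 180) → config: θ0=270°, θ1=0°, θ2=180°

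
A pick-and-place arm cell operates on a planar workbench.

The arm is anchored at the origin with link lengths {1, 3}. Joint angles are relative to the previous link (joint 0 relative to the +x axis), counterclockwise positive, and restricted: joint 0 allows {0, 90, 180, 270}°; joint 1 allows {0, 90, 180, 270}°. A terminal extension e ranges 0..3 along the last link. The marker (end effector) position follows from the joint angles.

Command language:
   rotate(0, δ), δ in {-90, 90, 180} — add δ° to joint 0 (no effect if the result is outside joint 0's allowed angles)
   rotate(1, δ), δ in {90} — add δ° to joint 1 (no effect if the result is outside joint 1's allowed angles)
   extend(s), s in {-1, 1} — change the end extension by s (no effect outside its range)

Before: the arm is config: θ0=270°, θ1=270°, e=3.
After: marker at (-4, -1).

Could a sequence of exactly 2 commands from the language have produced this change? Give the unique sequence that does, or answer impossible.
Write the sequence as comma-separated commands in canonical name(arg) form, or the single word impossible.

extend(-1), extend(-1)

t0: config: θ0=270°, θ1=270°, e=3
step 1 (extend(-1)): config: θ0=270°, θ1=270°, e=2
step 2 (extend(-1)): config: θ0=270°, θ1=270°, e=1
uniquely the one of 36 2-step routes that fits.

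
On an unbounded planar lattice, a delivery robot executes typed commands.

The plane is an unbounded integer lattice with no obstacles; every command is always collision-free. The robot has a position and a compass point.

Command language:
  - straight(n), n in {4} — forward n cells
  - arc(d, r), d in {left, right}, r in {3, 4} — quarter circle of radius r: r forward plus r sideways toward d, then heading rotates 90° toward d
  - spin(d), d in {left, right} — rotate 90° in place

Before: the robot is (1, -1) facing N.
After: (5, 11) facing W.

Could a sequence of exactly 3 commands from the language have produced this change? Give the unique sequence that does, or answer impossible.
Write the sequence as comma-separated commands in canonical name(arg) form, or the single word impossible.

arc(right, 4), arc(left, 4), arc(left, 4)

key: position moved to (5,11) AND the heading swung to W — translation plus rotation needed
t0: (1, -1) facing N
[1] after arc(right, 4): (5, 3) facing E
[2] after arc(left, 4): (9, 7) facing N
[3] after arc(left, 4): (5, 11) facing W
all 343 alternatives checked — unique.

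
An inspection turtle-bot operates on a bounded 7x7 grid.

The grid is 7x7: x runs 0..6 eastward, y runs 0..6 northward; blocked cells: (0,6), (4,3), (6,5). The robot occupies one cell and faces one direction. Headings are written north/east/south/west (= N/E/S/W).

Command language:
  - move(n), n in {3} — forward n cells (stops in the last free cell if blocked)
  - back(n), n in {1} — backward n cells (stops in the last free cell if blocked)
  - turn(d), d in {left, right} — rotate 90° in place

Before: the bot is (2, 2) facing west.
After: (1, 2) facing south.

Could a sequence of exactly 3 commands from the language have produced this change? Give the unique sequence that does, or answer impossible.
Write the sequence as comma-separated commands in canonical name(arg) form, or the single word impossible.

move(3), back(1), turn(left)

key: order matters: swapping move(3) and turn(left) lands elsewhere
from: (2, 2) facing west
t=1 move(3) ⇒ (0, 2) facing west
t=2 back(1) ⇒ (1, 2) facing west
t=3 turn(left) ⇒ (1, 2) facing south
all 64 alternatives checked — unique.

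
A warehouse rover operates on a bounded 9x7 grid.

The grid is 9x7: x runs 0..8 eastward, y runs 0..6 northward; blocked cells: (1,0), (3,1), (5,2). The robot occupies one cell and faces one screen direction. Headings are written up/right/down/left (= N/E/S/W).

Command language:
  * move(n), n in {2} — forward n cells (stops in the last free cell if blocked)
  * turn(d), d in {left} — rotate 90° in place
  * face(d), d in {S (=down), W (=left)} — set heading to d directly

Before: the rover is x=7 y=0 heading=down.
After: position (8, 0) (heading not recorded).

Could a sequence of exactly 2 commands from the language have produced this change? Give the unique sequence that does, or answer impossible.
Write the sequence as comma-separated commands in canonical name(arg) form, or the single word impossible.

key: order matters: swapping turn(left) and move(2) lands elsewhere
from: x=7 y=0 heading=down
t=1 turn(left) ⇒ x=7 y=0 heading=right
t=2 move(2) ⇒ x=8 y=0 heading=right
no rival 2-sequence matches.

turn(left), move(2)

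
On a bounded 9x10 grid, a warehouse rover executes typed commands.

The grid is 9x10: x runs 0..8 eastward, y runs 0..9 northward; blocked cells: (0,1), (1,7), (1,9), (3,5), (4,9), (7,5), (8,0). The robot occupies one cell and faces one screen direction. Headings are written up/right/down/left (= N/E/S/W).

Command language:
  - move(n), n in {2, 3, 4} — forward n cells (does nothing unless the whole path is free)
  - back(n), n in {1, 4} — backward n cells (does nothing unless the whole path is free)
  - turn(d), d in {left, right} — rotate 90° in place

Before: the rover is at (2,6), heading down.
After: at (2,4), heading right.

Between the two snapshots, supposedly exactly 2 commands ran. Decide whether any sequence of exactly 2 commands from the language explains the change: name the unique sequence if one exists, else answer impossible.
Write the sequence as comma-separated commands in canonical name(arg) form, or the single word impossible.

key: position moved to (2,4) AND the heading swung to E — translation plus rotation needed
start: at (2,6), heading down
[1] after move(2): at (2,4), heading down
[2] after turn(left): at (2,4), heading right
all 49 alternatives checked — unique.

move(2), turn(left)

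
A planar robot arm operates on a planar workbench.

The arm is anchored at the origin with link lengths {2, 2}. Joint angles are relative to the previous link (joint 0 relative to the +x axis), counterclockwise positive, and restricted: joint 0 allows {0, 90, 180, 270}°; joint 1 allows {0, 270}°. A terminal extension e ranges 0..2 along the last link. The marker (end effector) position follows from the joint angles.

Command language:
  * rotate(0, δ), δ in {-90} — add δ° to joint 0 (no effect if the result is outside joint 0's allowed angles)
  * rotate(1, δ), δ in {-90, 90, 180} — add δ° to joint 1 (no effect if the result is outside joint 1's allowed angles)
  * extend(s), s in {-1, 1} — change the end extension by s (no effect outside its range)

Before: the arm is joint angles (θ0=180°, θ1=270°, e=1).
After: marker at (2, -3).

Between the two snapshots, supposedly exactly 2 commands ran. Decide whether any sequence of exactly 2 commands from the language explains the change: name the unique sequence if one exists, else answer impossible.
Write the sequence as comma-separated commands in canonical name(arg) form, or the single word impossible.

from: joint angles (θ0=180°, θ1=270°, e=1)
1. rotate(0, -90) → joint angles (θ0=90°, θ1=270°, e=1)
2. rotate(0, -90) → joint angles (θ0=0°, θ1=270°, e=1)
uniquely the one of 36 2-step routes that fits.

rotate(0, -90), rotate(0, -90)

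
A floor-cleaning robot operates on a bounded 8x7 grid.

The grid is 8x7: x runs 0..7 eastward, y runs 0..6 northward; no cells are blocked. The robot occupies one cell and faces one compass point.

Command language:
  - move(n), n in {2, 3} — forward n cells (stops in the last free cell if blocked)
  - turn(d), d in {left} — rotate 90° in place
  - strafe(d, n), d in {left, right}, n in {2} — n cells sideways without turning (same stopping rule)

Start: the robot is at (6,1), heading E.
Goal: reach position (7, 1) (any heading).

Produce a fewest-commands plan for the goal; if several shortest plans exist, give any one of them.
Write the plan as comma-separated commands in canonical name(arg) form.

move(2)

initial: at (6,1), heading E
1. move(2) → at (7,1), heading E
no 0-step plan works, so 1 is optimal.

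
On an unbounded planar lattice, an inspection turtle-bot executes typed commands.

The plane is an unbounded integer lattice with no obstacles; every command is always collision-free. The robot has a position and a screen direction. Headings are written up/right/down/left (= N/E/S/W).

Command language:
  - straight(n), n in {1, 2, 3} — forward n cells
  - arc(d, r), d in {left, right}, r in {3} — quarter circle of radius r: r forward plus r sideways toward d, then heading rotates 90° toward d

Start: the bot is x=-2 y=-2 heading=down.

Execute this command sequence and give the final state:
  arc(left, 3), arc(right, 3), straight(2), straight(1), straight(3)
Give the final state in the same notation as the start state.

t0: x=-2 y=-2 heading=down
1. arc(left, 3) → x=1 y=-5 heading=right
2. arc(right, 3) → x=4 y=-8 heading=down
3. straight(2) → x=4 y=-10 heading=down
4. straight(1) → x=4 y=-11 heading=down
5. straight(3) → x=4 y=-14 heading=down

x=4 y=-14 heading=down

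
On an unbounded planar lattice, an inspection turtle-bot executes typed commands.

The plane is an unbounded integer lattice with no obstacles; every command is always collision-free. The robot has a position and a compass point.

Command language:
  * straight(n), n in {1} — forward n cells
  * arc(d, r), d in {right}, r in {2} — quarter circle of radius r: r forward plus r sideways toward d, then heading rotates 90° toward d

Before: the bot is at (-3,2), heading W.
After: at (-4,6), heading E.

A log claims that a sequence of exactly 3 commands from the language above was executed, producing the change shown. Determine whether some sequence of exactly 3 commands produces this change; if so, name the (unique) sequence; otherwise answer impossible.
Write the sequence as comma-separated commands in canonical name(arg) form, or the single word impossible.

key: cell and facing (now E) both changed — the 3 commands mix motion and turning
begin: at (-3,2), heading W
t=1 straight(1) ⇒ at (-4,2), heading W
t=2 arc(right, 2) ⇒ at (-6,4), heading N
t=3 arc(right, 2) ⇒ at (-4,6), heading E
no rival 3-sequence matches.

straight(1), arc(right, 2), arc(right, 2)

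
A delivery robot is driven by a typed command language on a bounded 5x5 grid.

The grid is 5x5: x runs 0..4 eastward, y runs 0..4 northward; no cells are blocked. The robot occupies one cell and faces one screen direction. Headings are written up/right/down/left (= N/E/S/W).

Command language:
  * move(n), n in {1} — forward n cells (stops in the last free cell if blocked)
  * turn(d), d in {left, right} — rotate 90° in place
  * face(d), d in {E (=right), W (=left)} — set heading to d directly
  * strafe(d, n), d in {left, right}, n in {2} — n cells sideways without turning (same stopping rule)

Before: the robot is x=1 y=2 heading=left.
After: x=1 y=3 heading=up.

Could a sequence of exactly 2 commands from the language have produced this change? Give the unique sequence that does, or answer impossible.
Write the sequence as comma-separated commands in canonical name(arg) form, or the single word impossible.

key: cell and facing (now N) both changed — the 2 commands mix motion and turning
begin: x=1 y=2 heading=left
step 1 (turn(right)): x=1 y=2 heading=up
step 2 (move(1)): x=1 y=3 heading=up
all 49 alternatives checked — unique.

turn(right), move(1)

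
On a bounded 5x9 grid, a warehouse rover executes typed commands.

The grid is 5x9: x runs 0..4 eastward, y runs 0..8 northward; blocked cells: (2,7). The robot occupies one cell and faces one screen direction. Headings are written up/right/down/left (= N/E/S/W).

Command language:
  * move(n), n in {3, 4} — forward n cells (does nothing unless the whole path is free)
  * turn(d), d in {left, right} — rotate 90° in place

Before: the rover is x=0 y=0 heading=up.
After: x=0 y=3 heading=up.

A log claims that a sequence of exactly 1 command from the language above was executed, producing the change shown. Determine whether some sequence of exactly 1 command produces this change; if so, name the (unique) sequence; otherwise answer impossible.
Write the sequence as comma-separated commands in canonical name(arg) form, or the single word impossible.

move(3)

key: heading stays N — the single command does not turn
begin: x=0 y=0 heading=up
[1] after move(3): x=0 y=3 heading=up
uniquely the one of 4 1-step routes that fits.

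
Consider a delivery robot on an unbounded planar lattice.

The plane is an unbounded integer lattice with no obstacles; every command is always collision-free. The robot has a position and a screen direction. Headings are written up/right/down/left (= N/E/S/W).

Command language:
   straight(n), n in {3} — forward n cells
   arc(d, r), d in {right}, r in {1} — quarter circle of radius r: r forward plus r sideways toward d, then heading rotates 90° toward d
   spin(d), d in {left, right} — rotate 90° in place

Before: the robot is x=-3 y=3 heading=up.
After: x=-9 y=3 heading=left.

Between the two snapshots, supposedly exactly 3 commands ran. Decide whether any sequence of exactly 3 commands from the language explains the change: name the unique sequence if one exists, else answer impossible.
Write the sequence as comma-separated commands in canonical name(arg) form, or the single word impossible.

key: order matters: swapping spin(left) and straight(3) lands elsewhere
initial: x=-3 y=3 heading=up
1. spin(left) → x=-3 y=3 heading=left
2. straight(3) → x=-6 y=3 heading=left
3. straight(3) → x=-9 y=3 heading=left
uniquely the one of 64 3-step routes that fits.

spin(left), straight(3), straight(3)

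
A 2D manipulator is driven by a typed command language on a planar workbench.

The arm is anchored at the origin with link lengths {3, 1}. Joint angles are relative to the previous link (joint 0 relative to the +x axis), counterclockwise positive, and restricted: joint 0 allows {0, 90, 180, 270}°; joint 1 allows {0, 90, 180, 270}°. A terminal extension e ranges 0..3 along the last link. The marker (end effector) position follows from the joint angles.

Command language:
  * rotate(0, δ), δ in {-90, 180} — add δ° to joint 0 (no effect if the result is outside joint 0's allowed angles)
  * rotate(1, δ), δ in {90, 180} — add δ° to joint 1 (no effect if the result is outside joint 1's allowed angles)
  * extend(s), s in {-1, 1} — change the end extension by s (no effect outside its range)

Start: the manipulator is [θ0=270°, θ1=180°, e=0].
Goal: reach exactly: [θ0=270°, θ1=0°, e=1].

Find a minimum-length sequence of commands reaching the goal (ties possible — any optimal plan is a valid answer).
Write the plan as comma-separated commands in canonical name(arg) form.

rotate(1, 180), extend(1)

t0: [θ0=270°, θ1=180°, e=0]
step 1 (rotate(1, 180)): [θ0=270°, θ1=0°, e=0]
step 2 (extend(1)): [θ0=270°, θ1=0°, e=1]
minimal: 2 command(s), checked below 2.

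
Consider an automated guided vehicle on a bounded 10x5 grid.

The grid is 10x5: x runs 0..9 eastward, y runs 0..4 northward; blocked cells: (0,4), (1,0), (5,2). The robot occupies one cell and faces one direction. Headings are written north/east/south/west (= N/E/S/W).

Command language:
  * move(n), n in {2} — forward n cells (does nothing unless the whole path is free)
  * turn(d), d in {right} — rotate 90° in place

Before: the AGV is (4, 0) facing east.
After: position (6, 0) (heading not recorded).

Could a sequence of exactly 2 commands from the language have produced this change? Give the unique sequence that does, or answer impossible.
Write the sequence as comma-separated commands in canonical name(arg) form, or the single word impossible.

move(2), turn(right)

key: order matters: swapping move(2) and turn(right) lands elsewhere
begin: (4, 0) facing east
step 1 (move(2)): (6, 0) facing east
step 2 (turn(right)): (6, 0) facing south
all 4 alternatives checked — unique.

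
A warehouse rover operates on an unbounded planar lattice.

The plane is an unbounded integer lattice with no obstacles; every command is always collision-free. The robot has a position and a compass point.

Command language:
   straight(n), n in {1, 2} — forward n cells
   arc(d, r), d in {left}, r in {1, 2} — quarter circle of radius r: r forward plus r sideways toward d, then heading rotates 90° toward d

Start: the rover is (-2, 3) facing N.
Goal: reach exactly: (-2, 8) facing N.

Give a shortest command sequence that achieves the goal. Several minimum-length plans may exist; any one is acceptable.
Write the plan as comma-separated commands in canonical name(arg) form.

start: (-2, 3) facing N
[1] after straight(1): (-2, 4) facing N
[2] after straight(2): (-2, 6) facing N
[3] after straight(2): (-2, 8) facing N
minimal: 3 command(s), checked below 3.

straight(1), straight(2), straight(2)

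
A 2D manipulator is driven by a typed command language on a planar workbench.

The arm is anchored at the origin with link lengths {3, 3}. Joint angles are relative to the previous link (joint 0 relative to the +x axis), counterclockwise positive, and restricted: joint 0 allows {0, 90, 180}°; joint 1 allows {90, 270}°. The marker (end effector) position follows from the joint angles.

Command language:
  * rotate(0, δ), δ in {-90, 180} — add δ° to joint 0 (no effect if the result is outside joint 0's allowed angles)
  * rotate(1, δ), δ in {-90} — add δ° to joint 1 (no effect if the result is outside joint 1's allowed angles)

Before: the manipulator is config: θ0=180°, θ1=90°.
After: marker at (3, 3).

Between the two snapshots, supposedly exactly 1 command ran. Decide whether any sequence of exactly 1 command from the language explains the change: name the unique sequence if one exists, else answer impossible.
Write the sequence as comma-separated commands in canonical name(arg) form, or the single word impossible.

start: config: θ0=180°, θ1=90°
1. rotate(0, 180) → config: θ0=0°, θ1=90°
all 3 alternatives checked — unique.

rotate(0, 180)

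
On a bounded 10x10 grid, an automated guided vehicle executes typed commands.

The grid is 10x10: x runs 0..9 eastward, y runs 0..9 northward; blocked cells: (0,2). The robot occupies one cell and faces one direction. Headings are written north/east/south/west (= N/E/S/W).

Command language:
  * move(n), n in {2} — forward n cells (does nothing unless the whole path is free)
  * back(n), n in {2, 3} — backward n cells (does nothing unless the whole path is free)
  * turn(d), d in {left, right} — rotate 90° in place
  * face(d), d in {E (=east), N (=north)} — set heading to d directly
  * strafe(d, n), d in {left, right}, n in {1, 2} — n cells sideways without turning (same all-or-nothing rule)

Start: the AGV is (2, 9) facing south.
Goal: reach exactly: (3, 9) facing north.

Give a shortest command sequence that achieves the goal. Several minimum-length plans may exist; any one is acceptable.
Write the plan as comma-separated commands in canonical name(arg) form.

strafe(left, 1), face(N)

initial: (2, 9) facing south
t=1 strafe(left, 1) ⇒ (3, 9) facing south
t=2 face(N) ⇒ (3, 9) facing north
shorter routes all fall short; 2 is best.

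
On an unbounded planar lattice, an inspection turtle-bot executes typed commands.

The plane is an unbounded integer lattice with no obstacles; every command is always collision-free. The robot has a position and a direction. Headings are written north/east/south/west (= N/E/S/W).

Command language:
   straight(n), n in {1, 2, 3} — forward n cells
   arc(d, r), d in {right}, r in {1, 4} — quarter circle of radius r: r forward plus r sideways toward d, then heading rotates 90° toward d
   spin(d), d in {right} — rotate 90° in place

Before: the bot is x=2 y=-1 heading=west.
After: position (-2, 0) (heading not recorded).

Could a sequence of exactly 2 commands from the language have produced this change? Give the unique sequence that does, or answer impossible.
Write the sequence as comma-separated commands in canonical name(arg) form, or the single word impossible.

key: running arc(right, 1) before straight(3) would end elsewhere — order is forced
initial: x=2 y=-1 heading=west
step 1 (straight(3)): x=-1 y=-1 heading=west
step 2 (arc(right, 1)): x=-2 y=0 heading=north
all 36 alternatives checked — unique.

straight(3), arc(right, 1)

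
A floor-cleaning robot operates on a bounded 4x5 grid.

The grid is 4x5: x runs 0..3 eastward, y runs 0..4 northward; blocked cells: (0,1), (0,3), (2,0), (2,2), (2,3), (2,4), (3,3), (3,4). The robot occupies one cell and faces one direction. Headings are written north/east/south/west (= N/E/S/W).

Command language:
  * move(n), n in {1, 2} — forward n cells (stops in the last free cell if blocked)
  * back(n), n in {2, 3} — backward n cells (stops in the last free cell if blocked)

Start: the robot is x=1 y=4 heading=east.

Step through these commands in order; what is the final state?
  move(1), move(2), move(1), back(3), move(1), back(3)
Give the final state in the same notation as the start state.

from: x=1 y=4 heading=east
t=1 move(1) ⇒ x=1 y=4 heading=east
t=2 move(2) ⇒ x=1 y=4 heading=east
t=3 move(1) ⇒ x=1 y=4 heading=east
t=4 back(3) ⇒ x=0 y=4 heading=east
t=5 move(1) ⇒ x=1 y=4 heading=east
t=6 back(3) ⇒ x=0 y=4 heading=east

x=0 y=4 heading=east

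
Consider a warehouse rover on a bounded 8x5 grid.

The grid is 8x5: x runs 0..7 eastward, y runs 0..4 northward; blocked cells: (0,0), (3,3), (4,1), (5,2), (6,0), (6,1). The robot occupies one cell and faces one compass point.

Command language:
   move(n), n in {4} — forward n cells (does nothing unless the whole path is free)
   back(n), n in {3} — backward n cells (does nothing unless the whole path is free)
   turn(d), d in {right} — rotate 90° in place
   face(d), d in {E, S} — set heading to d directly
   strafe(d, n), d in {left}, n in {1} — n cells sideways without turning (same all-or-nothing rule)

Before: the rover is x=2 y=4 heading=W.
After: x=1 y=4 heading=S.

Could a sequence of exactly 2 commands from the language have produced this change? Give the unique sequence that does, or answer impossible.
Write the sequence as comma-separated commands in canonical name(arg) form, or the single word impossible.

every 2-command combo misses the target.

impossible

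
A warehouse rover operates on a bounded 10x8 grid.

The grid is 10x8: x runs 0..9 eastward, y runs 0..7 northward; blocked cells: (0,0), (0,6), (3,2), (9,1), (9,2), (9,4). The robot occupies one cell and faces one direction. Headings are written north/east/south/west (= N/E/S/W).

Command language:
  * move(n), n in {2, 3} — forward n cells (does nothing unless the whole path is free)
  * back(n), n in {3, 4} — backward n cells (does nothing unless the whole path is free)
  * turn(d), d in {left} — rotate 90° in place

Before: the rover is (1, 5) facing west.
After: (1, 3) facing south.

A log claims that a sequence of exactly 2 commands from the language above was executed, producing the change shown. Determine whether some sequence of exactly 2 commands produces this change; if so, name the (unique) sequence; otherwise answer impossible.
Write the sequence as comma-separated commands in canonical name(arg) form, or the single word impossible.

key: cell and facing (now S) both changed — the 2 commands mix motion and turning
begin: (1, 5) facing west
t=1 turn(left) ⇒ (1, 5) facing south
t=2 move(2) ⇒ (1, 3) facing south
uniquely the one of 25 2-step routes that fits.

turn(left), move(2)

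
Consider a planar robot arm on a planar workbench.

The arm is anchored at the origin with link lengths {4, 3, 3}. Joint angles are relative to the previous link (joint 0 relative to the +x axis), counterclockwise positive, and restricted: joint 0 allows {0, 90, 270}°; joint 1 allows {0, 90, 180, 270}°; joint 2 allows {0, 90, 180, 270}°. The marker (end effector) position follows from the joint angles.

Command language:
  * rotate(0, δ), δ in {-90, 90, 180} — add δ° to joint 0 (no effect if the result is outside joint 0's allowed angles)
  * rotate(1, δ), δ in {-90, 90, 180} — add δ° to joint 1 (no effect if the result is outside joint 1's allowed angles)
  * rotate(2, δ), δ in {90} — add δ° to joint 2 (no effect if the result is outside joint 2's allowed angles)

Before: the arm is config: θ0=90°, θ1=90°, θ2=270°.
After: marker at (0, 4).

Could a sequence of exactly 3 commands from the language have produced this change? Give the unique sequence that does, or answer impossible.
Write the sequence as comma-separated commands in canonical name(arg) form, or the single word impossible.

begin: config: θ0=90°, θ1=90°, θ2=270°
1. rotate(2, 90) → config: θ0=90°, θ1=90°, θ2=0°
2. rotate(2, 90) → config: θ0=90°, θ1=90°, θ2=90°
3. rotate(2, 90) → config: θ0=90°, θ1=90°, θ2=180°
uniquely the one of 343 3-step routes that fits.

rotate(2, 90), rotate(2, 90), rotate(2, 90)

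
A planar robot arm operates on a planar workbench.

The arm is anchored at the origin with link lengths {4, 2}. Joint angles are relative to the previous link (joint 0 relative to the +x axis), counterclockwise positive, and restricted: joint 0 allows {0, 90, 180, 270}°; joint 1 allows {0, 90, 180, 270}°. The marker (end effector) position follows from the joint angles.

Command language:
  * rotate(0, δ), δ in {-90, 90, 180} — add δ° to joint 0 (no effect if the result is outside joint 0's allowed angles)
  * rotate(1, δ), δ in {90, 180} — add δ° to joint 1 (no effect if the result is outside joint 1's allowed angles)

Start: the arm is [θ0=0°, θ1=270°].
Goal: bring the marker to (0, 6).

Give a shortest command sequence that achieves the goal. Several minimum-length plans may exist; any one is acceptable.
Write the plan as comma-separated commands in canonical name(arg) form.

rotate(1, 90), rotate(0, 90)

begin: [θ0=0°, θ1=270°]
[1] after rotate(1, 90): [θ0=0°, θ1=0°]
[2] after rotate(0, 90): [θ0=90°, θ1=0°]
no 1-step plan works, so 2 is optimal.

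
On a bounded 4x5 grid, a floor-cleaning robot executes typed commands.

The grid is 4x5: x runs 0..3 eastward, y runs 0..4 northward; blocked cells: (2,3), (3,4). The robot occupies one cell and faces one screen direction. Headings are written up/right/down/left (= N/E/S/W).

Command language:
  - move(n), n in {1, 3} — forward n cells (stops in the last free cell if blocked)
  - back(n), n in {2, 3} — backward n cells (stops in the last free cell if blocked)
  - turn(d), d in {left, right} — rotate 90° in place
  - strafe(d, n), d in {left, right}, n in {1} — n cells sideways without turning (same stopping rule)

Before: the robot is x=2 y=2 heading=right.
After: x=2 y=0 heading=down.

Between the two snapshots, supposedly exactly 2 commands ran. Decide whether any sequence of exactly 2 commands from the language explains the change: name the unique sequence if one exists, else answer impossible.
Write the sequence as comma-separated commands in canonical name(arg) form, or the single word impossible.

key: position moved to (2,0) AND the heading swung to S — translation plus rotation needed
t0: x=2 y=2 heading=right
1. turn(right) → x=2 y=2 heading=down
2. move(3) → x=2 y=0 heading=down
uniquely the one of 64 2-step routes that fits.

turn(right), move(3)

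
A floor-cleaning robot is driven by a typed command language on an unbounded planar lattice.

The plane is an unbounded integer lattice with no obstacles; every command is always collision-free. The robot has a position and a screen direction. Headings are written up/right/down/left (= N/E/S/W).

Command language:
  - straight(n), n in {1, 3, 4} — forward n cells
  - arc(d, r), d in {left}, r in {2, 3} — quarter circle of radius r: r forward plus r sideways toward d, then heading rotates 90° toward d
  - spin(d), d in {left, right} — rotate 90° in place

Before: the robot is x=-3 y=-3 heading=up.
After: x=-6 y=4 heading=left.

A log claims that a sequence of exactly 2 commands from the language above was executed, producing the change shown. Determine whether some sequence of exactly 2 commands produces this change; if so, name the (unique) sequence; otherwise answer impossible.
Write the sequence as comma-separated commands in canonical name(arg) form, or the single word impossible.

key: running arc(left, 3) before straight(4) would end elsewhere — order is forced
initial: x=-3 y=-3 heading=up
t=1 straight(4) ⇒ x=-3 y=1 heading=up
t=2 arc(left, 3) ⇒ x=-6 y=4 heading=left
all 49 alternatives checked — unique.

straight(4), arc(left, 3)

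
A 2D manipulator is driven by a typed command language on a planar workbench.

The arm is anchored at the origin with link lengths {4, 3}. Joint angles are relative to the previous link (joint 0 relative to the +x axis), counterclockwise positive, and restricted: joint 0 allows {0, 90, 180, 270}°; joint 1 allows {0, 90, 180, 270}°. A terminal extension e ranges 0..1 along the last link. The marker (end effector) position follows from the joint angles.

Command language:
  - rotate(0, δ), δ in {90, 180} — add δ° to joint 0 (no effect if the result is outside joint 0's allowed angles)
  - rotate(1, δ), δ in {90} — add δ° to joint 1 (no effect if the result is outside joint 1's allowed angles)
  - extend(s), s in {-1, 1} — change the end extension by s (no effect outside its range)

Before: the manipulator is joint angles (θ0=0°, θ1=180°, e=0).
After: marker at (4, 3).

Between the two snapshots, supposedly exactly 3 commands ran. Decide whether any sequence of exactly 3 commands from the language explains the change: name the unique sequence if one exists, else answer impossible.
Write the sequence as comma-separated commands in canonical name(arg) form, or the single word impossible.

t0: joint angles (θ0=0°, θ1=180°, e=0)
step 1 (rotate(1, 90)): joint angles (θ0=0°, θ1=270°, e=0)
step 2 (rotate(1, 90)): joint angles (θ0=0°, θ1=0°, e=0)
step 3 (rotate(1, 90)): joint angles (θ0=0°, θ1=90°, e=0)
all 125 alternatives checked — unique.

rotate(1, 90), rotate(1, 90), rotate(1, 90)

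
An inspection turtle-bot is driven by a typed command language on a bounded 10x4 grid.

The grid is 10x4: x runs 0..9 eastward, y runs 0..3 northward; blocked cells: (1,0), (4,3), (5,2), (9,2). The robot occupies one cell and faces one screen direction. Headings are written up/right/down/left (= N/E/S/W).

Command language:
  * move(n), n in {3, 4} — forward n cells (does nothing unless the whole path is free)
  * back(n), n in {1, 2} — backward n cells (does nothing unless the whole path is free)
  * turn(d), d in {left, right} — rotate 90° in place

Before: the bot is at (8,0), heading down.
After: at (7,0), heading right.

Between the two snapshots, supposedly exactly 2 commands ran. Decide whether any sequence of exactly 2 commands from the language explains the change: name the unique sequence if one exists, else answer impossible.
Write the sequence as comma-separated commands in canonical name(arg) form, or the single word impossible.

key: order matters: swapping turn(left) and back(1) lands elsewhere
start: at (8,0), heading down
1. turn(left) → at (8,0), heading right
2. back(1) → at (7,0), heading right
no rival 2-sequence matches.

turn(left), back(1)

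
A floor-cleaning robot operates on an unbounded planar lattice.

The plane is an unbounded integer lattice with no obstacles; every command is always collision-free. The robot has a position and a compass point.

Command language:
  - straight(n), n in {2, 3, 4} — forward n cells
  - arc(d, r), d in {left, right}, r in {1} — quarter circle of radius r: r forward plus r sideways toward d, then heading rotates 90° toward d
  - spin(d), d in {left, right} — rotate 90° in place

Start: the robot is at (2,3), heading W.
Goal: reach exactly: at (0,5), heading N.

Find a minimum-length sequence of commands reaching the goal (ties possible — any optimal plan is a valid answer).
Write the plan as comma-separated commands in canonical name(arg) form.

arc(right, 1), arc(left, 1), spin(right)

from: at (2,3), heading W
step 1 (arc(right, 1)): at (1,4), heading N
step 2 (arc(left, 1)): at (0,5), heading W
step 3 (spin(right)): at (0,5), heading N
shorter routes all fall short; 3 is best.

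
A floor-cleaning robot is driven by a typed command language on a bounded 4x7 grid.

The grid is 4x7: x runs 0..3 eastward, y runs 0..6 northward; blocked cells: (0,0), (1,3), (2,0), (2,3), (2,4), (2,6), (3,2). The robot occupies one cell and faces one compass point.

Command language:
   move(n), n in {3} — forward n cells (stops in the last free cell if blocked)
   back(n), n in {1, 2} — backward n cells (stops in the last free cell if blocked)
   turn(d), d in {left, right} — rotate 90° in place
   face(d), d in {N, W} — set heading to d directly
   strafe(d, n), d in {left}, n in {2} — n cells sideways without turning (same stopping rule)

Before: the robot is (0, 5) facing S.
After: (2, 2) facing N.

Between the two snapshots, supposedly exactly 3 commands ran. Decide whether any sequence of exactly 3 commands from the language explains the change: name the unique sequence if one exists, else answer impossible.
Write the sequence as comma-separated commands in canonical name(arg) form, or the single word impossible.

move(3), strafe(left, 2), face(N)

key: cell and facing (now N) both changed — the 3 commands mix motion and turning
t0: (0, 5) facing S
t=1 move(3) ⇒ (0, 2) facing S
t=2 strafe(left, 2) ⇒ (2, 2) facing S
t=3 face(N) ⇒ (2, 2) facing N
no other 3-command option fits: unique.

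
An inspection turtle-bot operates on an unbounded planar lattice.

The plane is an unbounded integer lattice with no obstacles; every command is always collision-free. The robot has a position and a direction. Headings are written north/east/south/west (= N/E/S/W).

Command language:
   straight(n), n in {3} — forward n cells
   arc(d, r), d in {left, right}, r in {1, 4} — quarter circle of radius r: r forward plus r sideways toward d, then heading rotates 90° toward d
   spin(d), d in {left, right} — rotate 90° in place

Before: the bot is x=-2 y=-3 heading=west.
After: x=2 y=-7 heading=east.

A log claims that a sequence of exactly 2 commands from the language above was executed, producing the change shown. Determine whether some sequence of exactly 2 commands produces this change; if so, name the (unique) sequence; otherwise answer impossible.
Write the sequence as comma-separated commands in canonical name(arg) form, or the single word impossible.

spin(left), arc(left, 4)

key: order matters: swapping spin(left) and arc(left, 4) lands elsewhere
start: x=-2 y=-3 heading=west
[1] after spin(left): x=-2 y=-3 heading=south
[2] after arc(left, 4): x=2 y=-7 heading=east
all 49 alternatives checked — unique.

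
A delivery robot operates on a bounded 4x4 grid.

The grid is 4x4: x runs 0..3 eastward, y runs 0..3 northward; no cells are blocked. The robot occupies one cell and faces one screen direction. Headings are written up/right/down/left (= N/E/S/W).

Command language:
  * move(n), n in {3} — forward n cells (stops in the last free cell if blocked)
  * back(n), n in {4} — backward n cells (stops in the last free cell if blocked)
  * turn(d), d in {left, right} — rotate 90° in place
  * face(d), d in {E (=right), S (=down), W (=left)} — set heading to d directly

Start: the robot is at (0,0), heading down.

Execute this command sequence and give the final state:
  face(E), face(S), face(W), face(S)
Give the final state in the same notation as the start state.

start: at (0,0), heading down
[1] after face(E): at (0,0), heading right
[2] after face(S): at (0,0), heading down
[3] after face(W): at (0,0), heading left
[4] after face(S): at (0,0), heading down

at (0,0), heading down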